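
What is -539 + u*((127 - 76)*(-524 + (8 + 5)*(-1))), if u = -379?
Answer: 10379134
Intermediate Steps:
-539 + u*((127 - 76)*(-524 + (8 + 5)*(-1))) = -539 - 379*(127 - 76)*(-524 + (8 + 5)*(-1)) = -539 - 19329*(-524 + 13*(-1)) = -539 - 19329*(-524 - 13) = -539 - 19329*(-537) = -539 - 379*(-27387) = -539 + 10379673 = 10379134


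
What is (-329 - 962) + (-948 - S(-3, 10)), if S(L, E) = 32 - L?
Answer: -2274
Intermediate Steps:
(-329 - 962) + (-948 - S(-3, 10)) = (-329 - 962) + (-948 - (32 - 1*(-3))) = -1291 + (-948 - (32 + 3)) = -1291 + (-948 - 1*35) = -1291 + (-948 - 35) = -1291 - 983 = -2274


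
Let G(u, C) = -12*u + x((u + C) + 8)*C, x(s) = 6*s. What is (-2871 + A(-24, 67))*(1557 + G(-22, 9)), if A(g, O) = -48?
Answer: -4527369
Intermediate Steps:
G(u, C) = -12*u + C*(48 + 6*C + 6*u) (G(u, C) = -12*u + (6*((u + C) + 8))*C = -12*u + (6*((C + u) + 8))*C = -12*u + (6*(8 + C + u))*C = -12*u + (48 + 6*C + 6*u)*C = -12*u + C*(48 + 6*C + 6*u))
(-2871 + A(-24, 67))*(1557 + G(-22, 9)) = (-2871 - 48)*(1557 + (-12*(-22) + 6*9*(8 + 9 - 22))) = -2919*(1557 + (264 + 6*9*(-5))) = -2919*(1557 + (264 - 270)) = -2919*(1557 - 6) = -2919*1551 = -4527369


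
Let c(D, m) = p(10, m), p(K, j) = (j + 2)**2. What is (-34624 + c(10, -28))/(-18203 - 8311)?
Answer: 1886/1473 ≈ 1.2804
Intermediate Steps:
p(K, j) = (2 + j)**2
c(D, m) = (2 + m)**2
(-34624 + c(10, -28))/(-18203 - 8311) = (-34624 + (2 - 28)**2)/(-18203 - 8311) = (-34624 + (-26)**2)/(-26514) = (-34624 + 676)*(-1/26514) = -33948*(-1/26514) = 1886/1473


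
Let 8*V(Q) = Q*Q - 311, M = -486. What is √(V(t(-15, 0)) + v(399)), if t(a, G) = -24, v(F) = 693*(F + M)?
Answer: I*√964126/4 ≈ 245.47*I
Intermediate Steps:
v(F) = -336798 + 693*F (v(F) = 693*(F - 486) = 693*(-486 + F) = -336798 + 693*F)
V(Q) = -311/8 + Q²/8 (V(Q) = (Q*Q - 311)/8 = (Q² - 311)/8 = (-311 + Q²)/8 = -311/8 + Q²/8)
√(V(t(-15, 0)) + v(399)) = √((-311/8 + (⅛)*(-24)²) + (-336798 + 693*399)) = √((-311/8 + (⅛)*576) + (-336798 + 276507)) = √((-311/8 + 72) - 60291) = √(265/8 - 60291) = √(-482063/8) = I*√964126/4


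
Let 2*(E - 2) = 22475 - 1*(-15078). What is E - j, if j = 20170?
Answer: -2783/2 ≈ -1391.5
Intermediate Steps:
E = 37557/2 (E = 2 + (22475 - 1*(-15078))/2 = 2 + (22475 + 15078)/2 = 2 + (½)*37553 = 2 + 37553/2 = 37557/2 ≈ 18779.)
E - j = 37557/2 - 1*20170 = 37557/2 - 20170 = -2783/2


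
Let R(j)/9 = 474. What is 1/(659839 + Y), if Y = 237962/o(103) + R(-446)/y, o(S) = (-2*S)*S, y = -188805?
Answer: 667677415/440552094680952 ≈ 1.5155e-6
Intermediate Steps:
R(j) = 4266 (R(j) = 9*474 = 4266)
o(S) = -2*S²
Y = -7503155233/667677415 (Y = 237962/((-2*103²)) + 4266/(-188805) = 237962/((-2*10609)) + 4266*(-1/188805) = 237962/(-21218) - 1422/62935 = 237962*(-1/21218) - 1422/62935 = -118981/10609 - 1422/62935 = -7503155233/667677415 ≈ -11.238)
1/(659839 + Y) = 1/(659839 - 7503155233/667677415) = 1/(440552094680952/667677415) = 667677415/440552094680952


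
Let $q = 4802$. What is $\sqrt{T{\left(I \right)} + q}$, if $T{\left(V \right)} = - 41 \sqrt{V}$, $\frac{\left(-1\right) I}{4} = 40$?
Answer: $\sqrt{4802 - 164 i \sqrt{10}} \approx 69.397 - 3.7366 i$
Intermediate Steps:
$I = -160$ ($I = \left(-4\right) 40 = -160$)
$\sqrt{T{\left(I \right)} + q} = \sqrt{- 41 \sqrt{-160} + 4802} = \sqrt{- 41 \cdot 4 i \sqrt{10} + 4802} = \sqrt{- 164 i \sqrt{10} + 4802} = \sqrt{4802 - 164 i \sqrt{10}}$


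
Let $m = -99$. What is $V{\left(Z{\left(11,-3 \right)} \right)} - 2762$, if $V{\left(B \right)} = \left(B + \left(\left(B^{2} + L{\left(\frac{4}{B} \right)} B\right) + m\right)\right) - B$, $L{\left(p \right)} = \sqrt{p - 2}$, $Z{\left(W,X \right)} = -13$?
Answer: $-2692 - i \sqrt{390} \approx -2692.0 - 19.748 i$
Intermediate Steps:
$L{\left(p \right)} = \sqrt{-2 + p}$
$V{\left(B \right)} = -99 + B^{2} + B \sqrt{-2 + \frac{4}{B}}$ ($V{\left(B \right)} = \left(B - \left(99 - B^{2} - \sqrt{-2 + \frac{4}{B}} B\right)\right) - B = \left(B - \left(99 - B^{2} - B \sqrt{-2 + \frac{4}{B}}\right)\right) - B = \left(B + \left(-99 + B^{2} + B \sqrt{-2 + \frac{4}{B}}\right)\right) - B = \left(-99 + B + B^{2} + B \sqrt{-2 + \frac{4}{B}}\right) - B = -99 + B^{2} + B \sqrt{-2 + \frac{4}{B}}$)
$V{\left(Z{\left(11,-3 \right)} \right)} - 2762 = \left(-99 + \left(-13\right)^{2} - 13 \sqrt{2} \sqrt{\frac{2 - -13}{-13}}\right) - 2762 = \left(-99 + 169 - 13 \sqrt{2} \sqrt{- \frac{2 + 13}{13}}\right) + \left(-11018 + 8256\right) = \left(-99 + 169 - 13 \sqrt{2} \sqrt{\left(- \frac{1}{13}\right) 15}\right) - 2762 = \left(-99 + 169 - 13 \sqrt{2} \sqrt{- \frac{15}{13}}\right) - 2762 = \left(-99 + 169 - 13 \sqrt{2} \frac{i \sqrt{195}}{13}\right) - 2762 = \left(-99 + 169 - i \sqrt{390}\right) - 2762 = \left(70 - i \sqrt{390}\right) - 2762 = -2692 - i \sqrt{390}$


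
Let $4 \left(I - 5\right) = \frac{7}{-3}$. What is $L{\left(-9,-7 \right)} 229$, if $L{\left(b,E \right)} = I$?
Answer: $\frac{12137}{12} \approx 1011.4$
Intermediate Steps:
$I = \frac{53}{12}$ ($I = 5 + \frac{7 \frac{1}{-3}}{4} = 5 + \frac{7 \left(- \frac{1}{3}\right)}{4} = 5 + \frac{1}{4} \left(- \frac{7}{3}\right) = 5 - \frac{7}{12} = \frac{53}{12} \approx 4.4167$)
$L{\left(b,E \right)} = \frac{53}{12}$
$L{\left(-9,-7 \right)} 229 = \frac{53}{12} \cdot 229 = \frac{12137}{12}$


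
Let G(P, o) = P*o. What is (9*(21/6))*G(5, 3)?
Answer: 945/2 ≈ 472.50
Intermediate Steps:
(9*(21/6))*G(5, 3) = (9*(21/6))*(5*3) = (9*(21*(1/6)))*15 = (9*(7/2))*15 = (63/2)*15 = 945/2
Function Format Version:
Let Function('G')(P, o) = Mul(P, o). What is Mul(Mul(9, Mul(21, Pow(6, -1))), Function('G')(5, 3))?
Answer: Rational(945, 2) ≈ 472.50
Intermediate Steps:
Mul(Mul(9, Mul(21, Pow(6, -1))), Function('G')(5, 3)) = Mul(Mul(9, Mul(21, Pow(6, -1))), Mul(5, 3)) = Mul(Mul(9, Mul(21, Rational(1, 6))), 15) = Mul(Mul(9, Rational(7, 2)), 15) = Mul(Rational(63, 2), 15) = Rational(945, 2)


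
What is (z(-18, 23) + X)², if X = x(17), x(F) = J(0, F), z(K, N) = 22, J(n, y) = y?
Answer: 1521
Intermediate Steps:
x(F) = F
X = 17
(z(-18, 23) + X)² = (22 + 17)² = 39² = 1521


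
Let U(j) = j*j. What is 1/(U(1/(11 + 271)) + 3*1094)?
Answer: 79524/260997769 ≈ 0.00030469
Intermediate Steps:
U(j) = j**2
1/(U(1/(11 + 271)) + 3*1094) = 1/((1/(11 + 271))**2 + 3*1094) = 1/((1/282)**2 + 3282) = 1/(1/79524 + 3282) = 1/(260997769/79524) = 79524/260997769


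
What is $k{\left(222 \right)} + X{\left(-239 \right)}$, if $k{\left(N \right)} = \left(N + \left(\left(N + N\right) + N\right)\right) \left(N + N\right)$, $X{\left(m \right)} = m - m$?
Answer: $394272$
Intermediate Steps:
$X{\left(m \right)} = 0$
$k{\left(N \right)} = 8 N^{2}$ ($k{\left(N \right)} = \left(N + \left(2 N + N\right)\right) 2 N = \left(N + 3 N\right) 2 N = 4 N 2 N = 8 N^{2}$)
$k{\left(222 \right)} + X{\left(-239 \right)} = 8 \cdot 222^{2} + 0 = 8 \cdot 49284 + 0 = 394272 + 0 = 394272$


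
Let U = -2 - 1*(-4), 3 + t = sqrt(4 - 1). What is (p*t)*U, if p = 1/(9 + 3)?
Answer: -1/2 + sqrt(3)/6 ≈ -0.21132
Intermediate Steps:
t = -3 + sqrt(3) (t = -3 + sqrt(4 - 1) = -3 + sqrt(3) ≈ -1.2680)
p = 1/12 ≈ 0.083333
U = 2 (U = -2 + 4 = 2)
(p*t)*U = ((-3 + sqrt(3))/12)*2 = (-1/4 + sqrt(3)/12)*2 = -1/2 + sqrt(3)/6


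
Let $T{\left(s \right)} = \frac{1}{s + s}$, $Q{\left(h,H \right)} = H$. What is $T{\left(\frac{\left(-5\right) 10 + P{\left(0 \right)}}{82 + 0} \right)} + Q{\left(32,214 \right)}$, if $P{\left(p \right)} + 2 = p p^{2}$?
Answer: $\frac{11087}{52} \approx 213.21$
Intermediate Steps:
$P{\left(p \right)} = -2 + p^{3}$ ($P{\left(p \right)} = -2 + p p^{2} = -2 + p^{3}$)
$T{\left(s \right)} = \frac{1}{2 s}$
$T{\left(\frac{\left(-5\right) 10 + P{\left(0 \right)}}{82 + 0} \right)} + Q{\left(32,214 \right)} = \frac{1}{2 \frac{\left(-5\right) 10 - \left(2 - 0^{3}\right)}{82 + 0}} + 214 = \frac{1}{2 \frac{-50 + \left(-2 + 0\right)}{82}} + 214 = \frac{1}{2 \left(-50 - 2\right) \frac{1}{82}} + 214 = \frac{1}{2 \left(\left(-52\right) \frac{1}{82}\right)} + 214 = \frac{1}{2 \left(- \frac{26}{41}\right)} + 214 = \frac{1}{2} \left(- \frac{41}{26}\right) + 214 = - \frac{41}{52} + 214 = \frac{11087}{52}$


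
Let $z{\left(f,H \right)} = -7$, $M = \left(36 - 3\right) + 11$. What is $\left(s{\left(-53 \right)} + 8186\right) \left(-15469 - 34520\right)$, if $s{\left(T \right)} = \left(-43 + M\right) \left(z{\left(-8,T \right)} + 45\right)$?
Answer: $-411109536$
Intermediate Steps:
$M = 44$ ($M = 33 + 11 = 44$)
$s{\left(T \right)} = 38$ ($s{\left(T \right)} = \left(-43 + 44\right) \left(-7 + 45\right) = 1 \cdot 38 = 38$)
$\left(s{\left(-53 \right)} + 8186\right) \left(-15469 - 34520\right) = \left(38 + 8186\right) \left(-15469 - 34520\right) = 8224 \left(-49989\right) = -411109536$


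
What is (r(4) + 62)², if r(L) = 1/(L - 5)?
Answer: 3721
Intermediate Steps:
r(L) = 1/(-5 + L)
(r(4) + 62)² = (1/(-5 + 4) + 62)² = (1/(-1) + 62)² = (-1 + 62)² = 61² = 3721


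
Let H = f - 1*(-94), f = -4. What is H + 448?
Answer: 538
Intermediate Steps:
H = 90 (H = -4 - 1*(-94) = -4 + 94 = 90)
H + 448 = 90 + 448 = 538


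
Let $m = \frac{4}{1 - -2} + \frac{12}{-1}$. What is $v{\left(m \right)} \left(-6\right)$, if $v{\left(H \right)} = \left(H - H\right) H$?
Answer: $0$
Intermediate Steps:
$m = - \frac{32}{3}$ ($m = \frac{4}{1 + 2} + 12 \left(-1\right) = \frac{4}{3} - 12 = - \frac{32}{3} \approx -10.667$)
$v{\left(H \right)} = 0$ ($v{\left(H \right)} = 0 H = 0$)
$v{\left(m \right)} \left(-6\right) = 0 \left(-6\right) = 0$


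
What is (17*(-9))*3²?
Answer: -1377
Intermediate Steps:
(17*(-9))*3² = -153*9 = -1377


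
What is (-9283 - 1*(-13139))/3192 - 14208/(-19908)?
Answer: 60574/31521 ≈ 1.9217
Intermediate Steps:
(-9283 - 1*(-13139))/3192 - 14208/(-19908) = (-9283 + 13139)*(1/3192) - 14208*(-1/19908) = 3856*(1/3192) + 1184/1659 = 482/399 + 1184/1659 = 60574/31521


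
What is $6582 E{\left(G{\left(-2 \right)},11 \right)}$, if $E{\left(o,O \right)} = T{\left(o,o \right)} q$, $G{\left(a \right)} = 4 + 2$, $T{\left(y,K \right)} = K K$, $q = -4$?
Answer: $-947808$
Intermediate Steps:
$T{\left(y,K \right)} = K^{2}$
$G{\left(a \right)} = 6$
$E{\left(o,O \right)} = - 4 o^{2}$ ($E{\left(o,O \right)} = o^{2} \left(-4\right) = - 4 o^{2}$)
$6582 E{\left(G{\left(-2 \right)},11 \right)} = 6582 \left(- 4 \cdot 6^{2}\right) = 6582 \left(\left(-4\right) 36\right) = 6582 \left(-144\right) = -947808$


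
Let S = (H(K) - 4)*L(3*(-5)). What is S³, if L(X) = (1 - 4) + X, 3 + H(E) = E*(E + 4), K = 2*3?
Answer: -868250664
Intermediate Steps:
K = 6
H(E) = -3 + E*(4 + E) (H(E) = -3 + E*(E + 4) = -3 + E*(4 + E))
L(X) = -3 + X
S = -954 (S = ((-3 + 6² + 4*6) - 4)*(-3 + 3*(-5)) = ((-3 + 36 + 24) - 4)*(-3 - 15) = (57 - 4)*(-18) = 53*(-18) = -954)
S³ = (-954)³ = -868250664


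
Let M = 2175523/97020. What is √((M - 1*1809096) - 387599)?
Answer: I*√11721664535735/2310 ≈ 1482.1*I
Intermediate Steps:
M = 310789/13860 (M = 2175523*(1/97020) = 310789/13860 ≈ 22.423)
√((M - 1*1809096) - 387599) = √((310789/13860 - 1*1809096) - 387599) = √((310789/13860 - 1809096) - 387599) = √(-25073759771/13860 - 387599) = √(-30445881911/13860) = I*√11721664535735/2310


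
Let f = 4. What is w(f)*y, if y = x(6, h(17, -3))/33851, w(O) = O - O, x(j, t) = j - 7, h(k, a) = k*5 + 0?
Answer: 0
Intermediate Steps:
h(k, a) = 5*k (h(k, a) = 5*k + 0 = 5*k)
x(j, t) = -7 + j
w(O) = 0
y = -1/33851 (y = (-7 + 6)/33851 = -1*1/33851 = -1/33851 ≈ -2.9541e-5)
w(f)*y = 0*(-1/33851) = 0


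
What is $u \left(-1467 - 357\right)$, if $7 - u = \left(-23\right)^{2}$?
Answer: $952128$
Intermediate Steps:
$u = -522$ ($u = 7 - \left(-23\right)^{2} = 7 - 529 = -522$)
$u \left(-1467 - 357\right) = - 522 \left(-1467 - 357\right) = \left(-522\right) \left(-1824\right) = 952128$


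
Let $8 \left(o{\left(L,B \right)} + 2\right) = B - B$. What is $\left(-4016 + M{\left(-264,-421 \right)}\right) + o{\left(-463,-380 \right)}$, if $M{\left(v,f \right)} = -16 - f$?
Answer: $-3613$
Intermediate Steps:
$o{\left(L,B \right)} = -2$ ($o{\left(L,B \right)} = -2 + \frac{B - B}{8} = -2 + \frac{1}{8} \cdot 0 = -2 + 0 = -2$)
$\left(-4016 + M{\left(-264,-421 \right)}\right) + o{\left(-463,-380 \right)} = \left(-4016 - -405\right) - 2 = \left(-4016 + \left(-16 + 421\right)\right) - 2 = \left(-4016 + 405\right) - 2 = -3611 - 2 = -3613$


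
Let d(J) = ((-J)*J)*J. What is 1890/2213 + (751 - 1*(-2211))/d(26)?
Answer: 13331867/19447844 ≈ 0.68552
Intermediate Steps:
d(J) = -J³ (d(J) = (-J²)*J = -J³)
1890/2213 + (751 - 1*(-2211))/d(26) = 1890/2213 + (751 - 1*(-2211))/((-1*26³)) = 1890*(1/2213) + (751 + 2211)/((-1*17576)) = 1890/2213 + 2962/(-17576) = 1890/2213 + 2962*(-1/17576) = 1890/2213 - 1481/8788 = 13331867/19447844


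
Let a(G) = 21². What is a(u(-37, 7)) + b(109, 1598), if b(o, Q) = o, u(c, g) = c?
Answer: 550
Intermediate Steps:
a(G) = 441
a(u(-37, 7)) + b(109, 1598) = 441 + 109 = 550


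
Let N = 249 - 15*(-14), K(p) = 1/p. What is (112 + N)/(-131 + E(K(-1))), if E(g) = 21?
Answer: -571/110 ≈ -5.1909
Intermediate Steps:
N = 459 (N = 249 - 1*(-210) = 249 + 210 = 459)
(112 + N)/(-131 + E(K(-1))) = (112 + 459)/(-131 + 21) = 571/(-110) = 571*(-1/110) = -571/110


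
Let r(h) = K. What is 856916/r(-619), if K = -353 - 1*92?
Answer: -856916/445 ≈ -1925.7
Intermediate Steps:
K = -445 (K = -353 - 92 = -445)
r(h) = -445
856916/r(-619) = 856916/(-445) = 856916*(-1/445) = -856916/445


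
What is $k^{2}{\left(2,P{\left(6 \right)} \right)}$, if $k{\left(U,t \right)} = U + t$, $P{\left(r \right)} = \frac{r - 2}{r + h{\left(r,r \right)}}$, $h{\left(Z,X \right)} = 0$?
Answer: $\frac{64}{9} \approx 7.1111$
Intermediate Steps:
$P{\left(r \right)} = \frac{-2 + r}{r}$ ($P{\left(r \right)} = \frac{r - 2}{r + 0} = \frac{-2 + r}{r}$)
$k^{2}{\left(2,P{\left(6 \right)} \right)} = \left(2 + \frac{-2 + 6}{6}\right)^{2} = \left(2 + \frac{1}{6} \cdot 4\right)^{2} = \left(2 + \frac{2}{3}\right)^{2} = \left(\frac{8}{3}\right)^{2} = \frac{64}{9}$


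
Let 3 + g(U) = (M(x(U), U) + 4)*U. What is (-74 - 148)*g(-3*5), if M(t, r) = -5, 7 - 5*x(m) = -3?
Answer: -2664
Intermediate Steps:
x(m) = 2 (x(m) = 7/5 - 1/5*(-3) = 7/5 + 3/5 = 2)
g(U) = -3 - U (g(U) = -3 + (-5 + 4)*U = -3 - U)
(-74 - 148)*g(-3*5) = (-74 - 148)*(-3 - (-3)*5) = -222*(-3 - 1*(-15)) = -222*(-3 + 15) = -222*12 = -2664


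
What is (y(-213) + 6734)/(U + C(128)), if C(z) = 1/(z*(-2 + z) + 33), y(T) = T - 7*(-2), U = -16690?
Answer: -105612135/269727089 ≈ -0.39155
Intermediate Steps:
y(T) = 14 + T (y(T) = T + 14 = 14 + T)
C(z) = 1/(33 + z*(-2 + z))
(y(-213) + 6734)/(U + C(128)) = ((14 - 213) + 6734)/(-16690 + 1/(33 + 128**2 - 2*128)) = (-199 + 6734)/(-16690 + 1/(33 + 16384 - 256)) = 6535/(-16690 + 1/16161) = 6535/(-269727089/16161) = 6535*(-16161/269727089) = -105612135/269727089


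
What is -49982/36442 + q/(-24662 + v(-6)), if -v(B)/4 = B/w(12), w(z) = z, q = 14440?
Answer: -320945/163989 ≈ -1.9571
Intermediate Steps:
v(B) = -B/3 (v(B) = -4*B/12 = -B/3)
-49982/36442 + q/(-24662 + v(-6)) = -49982/36442 + 14440/(-24662 - ⅓*(-6)) = -49982*1/36442 + 14440/(-24662 + 2) = -24991/18221 + 14440/(-24660) = -24991/18221 + 14440*(-1/24660) = -24991/18221 - 722/1233 = -320945/163989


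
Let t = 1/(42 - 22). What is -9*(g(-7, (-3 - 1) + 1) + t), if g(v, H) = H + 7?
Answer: -729/20 ≈ -36.450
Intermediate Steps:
g(v, H) = 7 + H
t = 1/20 ≈ 0.050000
-9*(g(-7, (-3 - 1) + 1) + t) = -9*((7 + ((-3 - 1) + 1)) + 1/20) = -9*((7 + (-4 + 1)) + 1/20) = -9*((7 - 3) + 1/20) = -9*(4 + 1/20) = -9*81/20 = -729/20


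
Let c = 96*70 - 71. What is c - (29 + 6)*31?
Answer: 5564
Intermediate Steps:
c = 6649 (c = 6720 - 71 = 6649)
c - (29 + 6)*31 = 6649 - (29 + 6)*31 = 6649 - 35*31 = 6649 - 1*1085 = 6649 - 1085 = 5564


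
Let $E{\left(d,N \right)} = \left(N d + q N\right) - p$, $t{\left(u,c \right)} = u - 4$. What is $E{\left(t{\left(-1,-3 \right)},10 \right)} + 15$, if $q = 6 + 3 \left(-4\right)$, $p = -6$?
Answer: $-89$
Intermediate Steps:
$t{\left(u,c \right)} = -4 + u$
$q = -6$ ($q = 6 - 12 = -6$)
$E{\left(d,N \right)} = 6 - 6 N + N d$ ($E{\left(d,N \right)} = \left(N d - 6 N\right) - -6 = \left(- 6 N + N d\right) + 6 = 6 - 6 N + N d$)
$E{\left(t{\left(-1,-3 \right)},10 \right)} + 15 = \left(6 - 60 + 10 \left(-4 - 1\right)\right) + 15 = \left(6 - 60 + 10 \left(-5\right)\right) + 15 = \left(6 - 60 - 50\right) + 15 = -104 + 15 = -89$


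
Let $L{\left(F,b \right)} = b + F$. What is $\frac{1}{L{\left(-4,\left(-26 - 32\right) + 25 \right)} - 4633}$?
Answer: $- \frac{1}{4670} \approx -0.00021413$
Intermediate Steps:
$L{\left(F,b \right)} = F + b$
$\frac{1}{L{\left(-4,\left(-26 - 32\right) + 25 \right)} - 4633} = \frac{1}{\left(-4 + \left(\left(-26 - 32\right) + 25\right)\right) - 4633} = \frac{1}{\left(-4 + \left(-58 + 25\right)\right) - 4633} = \frac{1}{\left(-4 - 33\right) - 4633} = \frac{1}{-37 - 4633} = \frac{1}{-4670} = - \frac{1}{4670}$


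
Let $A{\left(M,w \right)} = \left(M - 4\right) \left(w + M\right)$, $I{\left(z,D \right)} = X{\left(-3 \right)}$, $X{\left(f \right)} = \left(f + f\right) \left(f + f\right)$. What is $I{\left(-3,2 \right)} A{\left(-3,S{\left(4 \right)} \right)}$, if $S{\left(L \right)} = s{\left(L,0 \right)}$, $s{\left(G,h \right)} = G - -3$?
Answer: $-1008$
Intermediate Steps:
$s{\left(G,h \right)} = 3 + G$ ($s{\left(G,h \right)} = G + 3 = 3 + G$)
$X{\left(f \right)} = 4 f^{2}$ ($X{\left(f \right)} = 2 f 2 f = 4 f^{2}$)
$I{\left(z,D \right)} = 36$ ($I{\left(z,D \right)} = 4 \left(-3\right)^{2} = 4 \cdot 9 = 36$)
$S{\left(L \right)} = 3 + L$
$A{\left(M,w \right)} = \left(-4 + M\right) \left(M + w\right)$
$I{\left(-3,2 \right)} A{\left(-3,S{\left(4 \right)} \right)} = 36 \left(\left(-3\right)^{2} - -12 - 4 \left(3 + 4\right) - 3 \left(3 + 4\right)\right) = 36 \left(9 + 12 - 28 - 21\right) = 36 \left(-28\right) = -1008$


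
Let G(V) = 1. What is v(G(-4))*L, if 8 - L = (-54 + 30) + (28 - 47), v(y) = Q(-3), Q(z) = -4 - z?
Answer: -51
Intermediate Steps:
v(y) = -1 (v(y) = -4 - 1*(-3) = -4 + 3 = -1)
L = 51 (L = 8 - ((-54 + 30) + (28 - 47)) = 8 - (-24 - 19) = 8 - 1*(-43) = 8 + 43 = 51)
v(G(-4))*L = -1*51 = -51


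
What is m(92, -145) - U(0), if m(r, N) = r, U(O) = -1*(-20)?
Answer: 72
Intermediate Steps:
U(O) = 20
m(92, -145) - U(0) = 92 - 1*20 = 92 - 20 = 72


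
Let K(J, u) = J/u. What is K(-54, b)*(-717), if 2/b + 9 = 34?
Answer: 483975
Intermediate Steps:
b = 2/25 (b = 2/(-9 + 34) = 2/25 ≈ 0.080000)
K(-54, b)*(-717) = -54/2/25*(-717) = -54*25/2*(-717) = -675*(-717) = 483975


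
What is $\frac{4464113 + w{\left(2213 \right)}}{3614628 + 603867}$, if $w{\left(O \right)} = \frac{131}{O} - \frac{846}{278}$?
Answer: $\frac{457730496567}{432546197155} \approx 1.0582$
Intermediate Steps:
$w{\left(O \right)} = - \frac{423}{139} + \frac{131}{O}$ ($w{\left(O \right)} = \frac{131}{O} - \frac{423}{139} = - \frac{423}{139} + \frac{131}{O}$)
$\frac{4464113 + w{\left(2213 \right)}}{3614628 + 603867} = \frac{4464113 - \left(\frac{423}{139} - \frac{131}{2213}\right)}{3614628 + 603867} = \frac{4464113 + \left(- \frac{423}{139} + 131 \cdot \frac{1}{2213}\right)}{4218495} = \left(4464113 + \left(- \frac{423}{139} + \frac{131}{2213}\right)\right) \frac{1}{4218495} = \left(4464113 - \frac{917890}{307607}\right) \frac{1}{4218495} = \frac{1373191489701}{307607} \cdot \frac{1}{4218495} = \frac{457730496567}{432546197155}$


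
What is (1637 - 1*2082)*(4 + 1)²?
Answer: -11125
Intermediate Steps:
(1637 - 1*2082)*(4 + 1)² = (1637 - 2082)*5² = -445*25 = -11125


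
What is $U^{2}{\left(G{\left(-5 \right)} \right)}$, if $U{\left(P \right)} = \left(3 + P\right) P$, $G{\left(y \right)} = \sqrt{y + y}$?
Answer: $10 - 60 i \sqrt{10} \approx 10.0 - 189.74 i$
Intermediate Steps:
$G{\left(y \right)} = \sqrt{2} \sqrt{y}$ ($G{\left(y \right)} = \sqrt{2 y} = \sqrt{2} \sqrt{y}$)
$U{\left(P \right)} = P \left(3 + P\right)$
$U^{2}{\left(G{\left(-5 \right)} \right)} = \left(\sqrt{2} \sqrt{-5} \left(3 + \sqrt{2} \sqrt{-5}\right)\right)^{2} = \left(\sqrt{2} i \sqrt{5} \left(3 + \sqrt{2} i \sqrt{5}\right)\right)^{2} = \left(i \sqrt{10} \left(3 + i \sqrt{10}\right)\right)^{2} = - 10 \left(3 + i \sqrt{10}\right)^{2}$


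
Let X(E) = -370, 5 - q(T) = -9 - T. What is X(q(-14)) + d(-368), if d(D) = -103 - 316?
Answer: -789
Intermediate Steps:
q(T) = 14 + T (q(T) = 5 - (-9 - T) = 5 + (9 + T) = 14 + T)
d(D) = -419
X(q(-14)) + d(-368) = -370 - 419 = -789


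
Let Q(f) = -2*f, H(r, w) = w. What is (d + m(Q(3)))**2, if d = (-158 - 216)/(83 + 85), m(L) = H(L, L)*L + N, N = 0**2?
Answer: 8048569/7056 ≈ 1140.7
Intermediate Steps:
N = 0
m(L) = L**2 (m(L) = L*L + 0 = L**2 + 0 = L**2)
d = -187/84 (d = -374/168 = -374*1/168 = -187/84 ≈ -2.2262)
(d + m(Q(3)))**2 = (-187/84 + (-2*3)**2)**2 = (-187/84 + (-6)**2)**2 = (-187/84 + 36)**2 = (2837/84)**2 = 8048569/7056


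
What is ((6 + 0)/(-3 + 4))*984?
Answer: 5904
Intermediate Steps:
((6 + 0)/(-3 + 4))*984 = (6/1)*984 = (6*1)*984 = 6*984 = 5904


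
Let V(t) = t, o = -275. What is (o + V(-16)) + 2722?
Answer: 2431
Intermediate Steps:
(o + V(-16)) + 2722 = (-275 - 16) + 2722 = -291 + 2722 = 2431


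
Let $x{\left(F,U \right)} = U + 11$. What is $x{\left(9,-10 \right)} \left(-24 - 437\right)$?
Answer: $-461$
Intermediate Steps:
$x{\left(F,U \right)} = 11 + U$
$x{\left(9,-10 \right)} \left(-24 - 437\right) = \left(11 - 10\right) \left(-24 - 437\right) = 1 \left(-461\right) = -461$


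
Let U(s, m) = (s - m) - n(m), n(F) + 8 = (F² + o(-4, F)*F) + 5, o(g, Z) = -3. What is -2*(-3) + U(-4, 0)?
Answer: 5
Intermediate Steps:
n(F) = -3 + F² - 3*F (n(F) = -8 + ((F² - 3*F) + 5) = -8 + (5 + F² - 3*F) = -3 + F² - 3*F)
U(s, m) = 3 + s - m² + 2*m (U(s, m) = (s - m) - (-3 + m² - 3*m) = (s - m) + (3 - m² + 3*m) = 3 + s - m² + 2*m)
-2*(-3) + U(-4, 0) = -2*(-3) + (3 - 4 - 1*0² + 2*0) = 6 + (3 - 4 - 1*0 + 0) = 6 + (3 - 4 + 0 + 0) = 6 - 1 = 5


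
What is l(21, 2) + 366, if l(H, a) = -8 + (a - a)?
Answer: 358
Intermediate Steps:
l(H, a) = -8 (l(H, a) = -8 + 0 = -8)
l(21, 2) + 366 = -8 + 366 = 358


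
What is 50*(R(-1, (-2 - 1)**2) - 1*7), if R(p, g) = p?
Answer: -400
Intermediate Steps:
50*(R(-1, (-2 - 1)**2) - 1*7) = 50*(-1 - 1*7) = 50*(-1 - 7) = 50*(-8) = -400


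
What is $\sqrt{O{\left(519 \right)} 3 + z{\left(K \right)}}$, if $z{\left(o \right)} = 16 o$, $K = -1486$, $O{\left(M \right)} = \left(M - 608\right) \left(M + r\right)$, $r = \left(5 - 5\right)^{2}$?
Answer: $i \sqrt{162349} \approx 402.93 i$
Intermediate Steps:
$r = 0$ ($r = 0^{2} = 0$)
$O{\left(M \right)} = M \left(-608 + M\right)$ ($O{\left(M \right)} = \left(M - 608\right) \left(M + 0\right) = \left(-608 + M\right) M = M \left(-608 + M\right)$)
$\sqrt{O{\left(519 \right)} 3 + z{\left(K \right)}} = \sqrt{519 \left(-608 + 519\right) 3 + 16 \left(-1486\right)} = \sqrt{519 \left(-89\right) 3 - 23776} = \sqrt{\left(-46191\right) 3 - 23776} = \sqrt{-138573 - 23776} = \sqrt{-162349} = i \sqrt{162349}$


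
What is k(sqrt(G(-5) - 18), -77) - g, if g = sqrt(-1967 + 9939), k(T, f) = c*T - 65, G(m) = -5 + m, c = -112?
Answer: -65 - 2*sqrt(1993) - 224*I*sqrt(7) ≈ -154.29 - 592.65*I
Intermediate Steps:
k(T, f) = -65 - 112*T (k(T, f) = -112*T - 65 = -65 - 112*T)
g = 2*sqrt(1993) (g = sqrt(7972) = 2*sqrt(1993) ≈ 89.286)
k(sqrt(G(-5) - 18), -77) - g = (-65 - 112*sqrt((-5 - 5) - 18)) - 2*sqrt(1993) = (-65 - 112*sqrt(-10 - 18)) - 2*sqrt(1993) = (-65 - 224*I*sqrt(7)) - 2*sqrt(1993) = -65 - 2*sqrt(1993) - 224*I*sqrt(7)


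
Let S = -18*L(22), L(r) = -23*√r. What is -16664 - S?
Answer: -16664 - 414*√22 ≈ -18606.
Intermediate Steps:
S = 414*√22 (S = -(-414)*√22 = 414*√22 ≈ 1941.8)
-16664 - S = -16664 - 414*√22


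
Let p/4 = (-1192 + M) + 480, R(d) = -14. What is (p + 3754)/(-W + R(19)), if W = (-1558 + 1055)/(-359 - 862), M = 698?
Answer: -4515258/17597 ≈ -256.59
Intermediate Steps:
W = 503/1221 (W = -503/(-1221) = -503*(-1/1221) = 503/1221 ≈ 0.41196)
p = -56 (p = 4*((-1192 + 698) + 480) = 4*(-494 + 480) = 4*(-14) = -56)
(p + 3754)/(-W + R(19)) = (-56 + 3754)/(-1*503/1221 - 14) = 3698/(-503/1221 - 14) = 3698/(-17597/1221) = 3698*(-1221/17597) = -4515258/17597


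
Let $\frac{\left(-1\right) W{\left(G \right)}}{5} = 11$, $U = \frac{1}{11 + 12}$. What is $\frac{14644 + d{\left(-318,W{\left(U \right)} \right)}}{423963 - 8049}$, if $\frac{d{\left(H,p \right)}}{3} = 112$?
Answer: $\frac{7490}{207957} \approx 0.036017$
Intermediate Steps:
$U = \frac{1}{23} \approx 0.043478$
$W{\left(G \right)} = -55$ ($W{\left(G \right)} = \left(-5\right) 11 = -55$)
$d{\left(H,p \right)} = 336$ ($d{\left(H,p \right)} = 3 \cdot 112 = 336$)
$\frac{14644 + d{\left(-318,W{\left(U \right)} \right)}}{423963 - 8049} = \frac{14644 + 336}{423963 - 8049} = \frac{14980}{415914} = 14980 \cdot \frac{1}{415914} = \frac{7490}{207957}$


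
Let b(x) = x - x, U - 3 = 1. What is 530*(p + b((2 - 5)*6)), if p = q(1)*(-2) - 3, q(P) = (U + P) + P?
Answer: -7950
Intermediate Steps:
U = 4 (U = 3 + 1 = 4)
q(P) = 4 + 2*P (q(P) = (4 + P) + P = 4 + 2*P)
b(x) = 0
p = -15 (p = (4 + 2*1)*(-2) - 3 = (4 + 2)*(-2) - 3 = 6*(-2) - 3 = -12 - 3 = -15)
530*(p + b((2 - 5)*6)) = 530*(-15 + 0) = 530*(-15) = -7950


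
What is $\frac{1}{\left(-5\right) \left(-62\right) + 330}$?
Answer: $\frac{1}{640} \approx 0.0015625$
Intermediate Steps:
$\frac{1}{\left(-5\right) \left(-62\right) + 330} = \frac{1}{310 + 330} = \frac{1}{640}$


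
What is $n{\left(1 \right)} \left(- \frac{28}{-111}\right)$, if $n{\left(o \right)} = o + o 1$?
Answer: $\frac{56}{111} \approx 0.5045$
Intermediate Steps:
$n{\left(o \right)} = 2 o$ ($n{\left(o \right)} = o + o = 2 o$)
$n{\left(1 \right)} \left(- \frac{28}{-111}\right) = 2 \cdot 1 \left(- \frac{28}{-111}\right) = 2 \left(\left(-28\right) \left(- \frac{1}{111}\right)\right) = 2 \cdot \frac{28}{111} = \frac{56}{111}$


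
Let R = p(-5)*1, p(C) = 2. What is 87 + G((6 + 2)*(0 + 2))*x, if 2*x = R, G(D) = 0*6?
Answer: 87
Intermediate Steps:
G(D) = 0
R = 2 (R = 2*1 = 2)
x = 1 (x = (½)*2 = 1)
87 + G((6 + 2)*(0 + 2))*x = 87 + 0*1 = 87 + 0 = 87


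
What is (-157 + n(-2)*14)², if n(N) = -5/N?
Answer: 14884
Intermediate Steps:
(-157 + n(-2)*14)² = (-157 - 5/(-2)*14)² = (-157 - 5*(-½)*14)² = (-157 + (5/2)*14)² = (-157 + 35)² = (-122)² = 14884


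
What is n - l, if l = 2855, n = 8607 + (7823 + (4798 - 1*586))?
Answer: 17787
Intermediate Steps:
n = 20642 (n = 8607 + (7823 + (4798 - 586)) = 8607 + (7823 + 4212) = 8607 + 12035 = 20642)
n - l = 20642 - 1*2855 = 20642 - 2855 = 17787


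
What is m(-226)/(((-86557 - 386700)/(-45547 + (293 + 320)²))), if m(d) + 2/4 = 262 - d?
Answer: -160983225/473257 ≈ -340.16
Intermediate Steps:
m(d) = 523/2 - d (m(d) = -½ + (262 - d) = 523/2 - d)
m(-226)/(((-86557 - 386700)/(-45547 + (293 + 320)²))) = (523/2 - 1*(-226))/(((-86557 - 386700)/(-45547 + (293 + 320)²))) = (523/2 + 226)/((-473257/(-45547 + 613²))) = 975/(2*((-473257/(-45547 + 375769)))) = 975/(2*((-473257/330222))) = 975/(2*((-473257*1/330222))) = 975/(2*(-473257/330222)) = (975/2)*(-330222/473257) = -160983225/473257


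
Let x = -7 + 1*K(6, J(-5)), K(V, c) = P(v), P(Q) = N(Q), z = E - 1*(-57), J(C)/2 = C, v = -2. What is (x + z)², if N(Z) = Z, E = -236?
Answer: 35344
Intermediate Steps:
J(C) = 2*C
z = -179 (z = -236 - 1*(-57) = -236 + 57 = -179)
P(Q) = Q
K(V, c) = -2
x = -9 (x = -7 + 1*(-2) = -7 - 2 = -9)
(x + z)² = (-9 - 179)² = (-188)² = 35344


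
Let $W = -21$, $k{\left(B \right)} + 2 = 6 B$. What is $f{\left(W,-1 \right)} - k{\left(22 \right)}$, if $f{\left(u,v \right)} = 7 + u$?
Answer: $-144$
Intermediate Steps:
$k{\left(B \right)} = -2 + 6 B$
$f{\left(W,-1 \right)} - k{\left(22 \right)} = \left(7 - 21\right) - \left(-2 + 6 \cdot 22\right) = -14 - \left(-2 + 132\right) = -14 - 130 = -144$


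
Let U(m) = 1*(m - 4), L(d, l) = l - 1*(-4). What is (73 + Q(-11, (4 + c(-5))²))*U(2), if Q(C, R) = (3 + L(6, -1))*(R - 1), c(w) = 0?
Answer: -326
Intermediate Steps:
L(d, l) = 4 + l (L(d, l) = l + 4 = 4 + l)
U(m) = -4 + m (U(m) = 1*(-4 + m) = -4 + m)
Q(C, R) = -6 + 6*R (Q(C, R) = (3 + (4 - 1))*(R - 1) = (3 + 3)*(-1 + R) = 6*(-1 + R) = -6 + 6*R)
(73 + Q(-11, (4 + c(-5))²))*U(2) = (73 + (-6 + 6*(4 + 0)²))*(-4 + 2) = (73 + (-6 + 6*4²))*(-2) = (73 + (-6 + 6*16))*(-2) = (73 + (-6 + 96))*(-2) = (73 + 90)*(-2) = 163*(-2) = -326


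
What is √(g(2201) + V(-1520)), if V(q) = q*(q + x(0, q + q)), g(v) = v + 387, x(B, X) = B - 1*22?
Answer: 2*√586607 ≈ 1531.8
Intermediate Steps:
x(B, X) = -22 + B (x(B, X) = B - 22 = -22 + B)
g(v) = 387 + v
V(q) = q*(-22 + q) (V(q) = q*(q + (-22 + 0)) = q*(q - 22) = q*(-22 + q))
√(g(2201) + V(-1520)) = √((387 + 2201) - 1520*(-22 - 1520)) = √(2588 - 1520*(-1542)) = √(2588 + 2343840) = √2346428 = 2*√586607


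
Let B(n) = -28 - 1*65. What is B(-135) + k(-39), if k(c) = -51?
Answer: -144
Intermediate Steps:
B(n) = -93 (B(n) = -28 - 65 = -93)
B(-135) + k(-39) = -93 - 51 = -144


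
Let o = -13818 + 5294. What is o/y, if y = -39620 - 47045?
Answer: 8524/86665 ≈ 0.098356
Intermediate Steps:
o = -8524
y = -86665
o/y = -8524/(-86665) = -8524*(-1/86665) = 8524/86665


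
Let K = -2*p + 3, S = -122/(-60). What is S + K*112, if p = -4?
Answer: 37021/30 ≈ 1234.0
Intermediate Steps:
S = 61/30 (S = -122*(-1/60) = 61/30 ≈ 2.0333)
K = 11 (K = -2*(-4) + 3 = 8 + 3 = 11)
S + K*112 = 61/30 + 11*112 = 61/30 + 1232 = 37021/30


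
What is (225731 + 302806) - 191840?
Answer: 336697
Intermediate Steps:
(225731 + 302806) - 191840 = 528537 - 191840 = 336697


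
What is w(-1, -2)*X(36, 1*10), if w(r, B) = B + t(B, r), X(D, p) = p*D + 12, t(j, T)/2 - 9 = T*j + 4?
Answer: 10416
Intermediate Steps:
t(j, T) = 26 + 2*T*j (t(j, T) = 18 + 2*(T*j + 4) = 18 + 2*(4 + T*j) = 18 + (8 + 2*T*j) = 26 + 2*T*j)
X(D, p) = 12 + D*p (X(D, p) = D*p + 12 = 12 + D*p)
w(r, B) = 26 + B + 2*B*r (w(r, B) = B + (26 + 2*r*B) = B + (26 + 2*B*r) = 26 + B + 2*B*r)
w(-1, -2)*X(36, 1*10) = (26 - 2 + 2*(-2)*(-1))*(12 + 36*(1*10)) = (26 - 2 + 4)*(12 + 36*10) = 28*(12 + 360) = 28*372 = 10416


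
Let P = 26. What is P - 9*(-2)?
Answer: 44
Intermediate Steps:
P - 9*(-2) = 26 - 9*(-2) = 26 + 18 = 44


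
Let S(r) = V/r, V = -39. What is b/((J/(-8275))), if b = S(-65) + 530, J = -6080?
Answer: 878143/1216 ≈ 722.16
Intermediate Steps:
S(r) = -39/r
b = 2653/5 (b = -39/(-65) + 530 = -39*(-1/65) + 530 = ⅗ + 530 = 2653/5 ≈ 530.60)
b/((J/(-8275))) = 2653/(5*((-6080/(-8275)))) = 2653/(5*((-6080*(-1/8275)))) = 2653/(5*(1216/1655)) = (2653/5)*(1655/1216) = 878143/1216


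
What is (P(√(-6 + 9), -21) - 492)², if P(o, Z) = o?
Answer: (492 - √3)² ≈ 2.4036e+5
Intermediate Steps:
(P(√(-6 + 9), -21) - 492)² = (√(-6 + 9) - 492)² = (√3 - 492)² = (-492 + √3)²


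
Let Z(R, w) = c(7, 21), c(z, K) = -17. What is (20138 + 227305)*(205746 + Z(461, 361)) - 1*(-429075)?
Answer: 50906630022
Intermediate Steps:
Z(R, w) = -17
(20138 + 227305)*(205746 + Z(461, 361)) - 1*(-429075) = (20138 + 227305)*(205746 - 17) - 1*(-429075) = 247443*205729 + 429075 = 50906200947 + 429075 = 50906630022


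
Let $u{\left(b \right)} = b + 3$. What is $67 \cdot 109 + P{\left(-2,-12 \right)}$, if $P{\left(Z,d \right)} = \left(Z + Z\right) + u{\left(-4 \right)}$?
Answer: $7298$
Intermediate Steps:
$u{\left(b \right)} = 3 + b$
$P{\left(Z,d \right)} = -1 + 2 Z$ ($P{\left(Z,d \right)} = \left(Z + Z\right) + \left(3 - 4\right) = 2 Z - 1 = -1 + 2 Z$)
$67 \cdot 109 + P{\left(-2,-12 \right)} = 67 \cdot 109 + \left(-1 + 2 \left(-2\right)\right) = 7303 - 5 = 7298$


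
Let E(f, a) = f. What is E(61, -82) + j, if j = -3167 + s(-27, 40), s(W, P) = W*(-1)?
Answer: -3079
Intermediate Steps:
s(W, P) = -W
j = -3140 (j = -3167 - 1*(-27) = -3167 + 27 = -3140)
E(61, -82) + j = 61 - 3140 = -3079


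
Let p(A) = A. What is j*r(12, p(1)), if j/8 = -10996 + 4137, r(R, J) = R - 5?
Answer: -384104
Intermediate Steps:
r(R, J) = -5 + R
j = -54872 (j = 8*(-10996 + 4137) = 8*(-6859) = -54872)
j*r(12, p(1)) = -54872*(-5 + 12) = -54872*7 = -384104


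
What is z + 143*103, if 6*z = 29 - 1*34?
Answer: 88369/6 ≈ 14728.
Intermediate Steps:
z = -⅚ (z = (29 - 1*34)/6 = (29 - 34)/6 = (⅙)*(-5) = -⅚ ≈ -0.83333)
z + 143*103 = -⅚ + 143*103 = -⅚ + 14729 = 88369/6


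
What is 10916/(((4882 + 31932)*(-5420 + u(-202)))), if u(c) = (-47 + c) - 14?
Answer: -5458/104606981 ≈ -5.2176e-5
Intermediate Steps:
u(c) = -61 + c
10916/(((4882 + 31932)*(-5420 + u(-202)))) = 10916/(((4882 + 31932)*(-5420 + (-61 - 202)))) = 10916/((36814*(-5420 - 263))) = 10916/((36814*(-5683))) = 10916/(-209213962) = 10916*(-1/209213962) = -5458/104606981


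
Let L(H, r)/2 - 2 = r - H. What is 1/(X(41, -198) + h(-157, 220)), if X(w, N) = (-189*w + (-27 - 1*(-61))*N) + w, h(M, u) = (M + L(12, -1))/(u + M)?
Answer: -63/909899 ≈ -6.9238e-5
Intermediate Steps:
L(H, r) = 4 - 2*H + 2*r (L(H, r) = 4 + 2*(r - H) = 4 + (-2*H + 2*r) = 4 - 2*H + 2*r)
h(M, u) = (-22 + M)/(M + u) (h(M, u) = (M + (4 - 2*12 + 2*(-1)))/(u + M) = (M + (4 - 24 - 2))/(M + u) = (M - 22)/(M + u) = (-22 + M)/(M + u))
X(w, N) = -188*w + 34*N (X(w, N) = (-189*w + (-27 + 61)*N) + w = (-189*w + 34*N) + w = -188*w + 34*N)
1/(X(41, -198) + h(-157, 220)) = 1/((-188*41 + 34*(-198)) + (-22 - 157)/(-157 + 220)) = 1/((-7708 - 6732) - 179/63) = 1/(-14440 + (1/63)*(-179)) = 1/(-14440 - 179/63) = 1/(-909899/63) = -63/909899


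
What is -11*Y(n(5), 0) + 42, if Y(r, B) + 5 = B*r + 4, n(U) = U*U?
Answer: 53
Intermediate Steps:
n(U) = U²
Y(r, B) = -1 + B*r (Y(r, B) = -5 + (B*r + 4) = -5 + (4 + B*r) = -1 + B*r)
-11*Y(n(5), 0) + 42 = -11*(-1 + 0*5²) + 42 = -11*(-1 + 0*25) + 42 = -11*(-1 + 0) + 42 = -11*(-1) + 42 = 11 + 42 = 53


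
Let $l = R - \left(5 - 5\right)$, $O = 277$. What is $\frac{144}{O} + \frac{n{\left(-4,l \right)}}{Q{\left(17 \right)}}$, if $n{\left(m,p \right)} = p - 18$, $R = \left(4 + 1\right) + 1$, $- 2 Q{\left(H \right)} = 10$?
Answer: $\frac{4044}{1385} \approx 2.9199$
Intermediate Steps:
$Q{\left(H \right)} = -5$ ($Q{\left(H \right)} = \left(- \frac{1}{2}\right) 10 = -5$)
$R = 6$ ($R = 5 + 1 = 6$)
$l = 6$ ($l = 6 - \left(5 - 5\right) = 6 - 0 = 6 + 0 = 6$)
$n{\left(m,p \right)} = -18 + p$
$\frac{144}{O} + \frac{n{\left(-4,l \right)}}{Q{\left(17 \right)}} = \frac{144}{277} + \frac{-18 + 6}{-5} = 144 \cdot \frac{1}{277} - - \frac{12}{5} = \frac{144}{277} + \frac{12}{5} = \frac{4044}{1385}$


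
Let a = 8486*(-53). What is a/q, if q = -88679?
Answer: 449758/88679 ≈ 5.0718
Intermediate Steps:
a = -449758
a/q = -449758/(-88679) = -449758*(-1/88679) = 449758/88679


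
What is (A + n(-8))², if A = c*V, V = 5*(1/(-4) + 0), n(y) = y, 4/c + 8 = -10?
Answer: 19321/324 ≈ 59.633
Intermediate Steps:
c = -2/9 (c = 4/(-8 - 10) = 4/(-18) = 4*(-1/18) = -2/9 ≈ -0.22222)
V = -5/4 (V = 5*(-¼ + 0) = 5*(-¼) = -5/4 ≈ -1.2500)
A = 5/18 (A = -2/9*(-5/4) = 5/18 ≈ 0.27778)
(A + n(-8))² = (5/18 - 8)² = (-139/18)² = 19321/324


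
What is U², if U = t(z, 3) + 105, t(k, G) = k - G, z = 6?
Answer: 11664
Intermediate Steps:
U = 108 (U = (6 - 1*3) + 105 = (6 - 3) + 105 = 3 + 105 = 108)
U² = 108² = 11664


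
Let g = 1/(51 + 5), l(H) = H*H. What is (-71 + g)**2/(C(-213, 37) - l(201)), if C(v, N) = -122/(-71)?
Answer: -1121844375/8995142464 ≈ -0.12472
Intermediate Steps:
l(H) = H**2
C(v, N) = 122/71 (C(v, N) = -122*(-1/71) = 122/71)
g = 1/56 ≈ 0.017857
(-71 + g)**2/(C(-213, 37) - l(201)) = (-71 + 1/56)**2/(122/71 - 1*201**2) = (-3975/56)**2/(122/71 - 1*40401) = 15800625/(3136*(122/71 - 40401)) = 15800625/(3136*(-2868349/71)) = (15800625/3136)*(-71/2868349) = -1121844375/8995142464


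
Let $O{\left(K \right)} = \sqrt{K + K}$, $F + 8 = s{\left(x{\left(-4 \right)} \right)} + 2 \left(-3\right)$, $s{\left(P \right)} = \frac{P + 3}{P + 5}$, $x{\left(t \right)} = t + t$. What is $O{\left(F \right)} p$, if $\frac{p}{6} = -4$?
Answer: $- 8 i \sqrt{222} \approx - 119.2 i$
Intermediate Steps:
$x{\left(t \right)} = 2 t$
$s{\left(P \right)} = \frac{3 + P}{5 + P}$
$p = -24$ ($p = 6 \left(-4\right) = -24$)
$F = - \frac{37}{3}$ ($F = -8 + \left(\frac{3 + 2 \left(-4\right)}{5 + 2 \left(-4\right)} + 2 \left(-3\right)\right) = -8 - \left(6 - \frac{3 - 8}{5 - 8}\right) = -8 - \left(6 - \frac{1}{-3} \left(-5\right)\right) = -8 - \frac{13}{3} = - \frac{37}{3} \approx -12.333$)
$O{\left(K \right)} = \sqrt{2} \sqrt{K}$ ($O{\left(K \right)} = \sqrt{2 K} = \sqrt{2} \sqrt{K}$)
$O{\left(F \right)} p = \sqrt{2} \sqrt{- \frac{37}{3}} \left(-24\right) = \sqrt{2} \frac{i \sqrt{111}}{3} \left(-24\right) = \frac{i \sqrt{222}}{3} \left(-24\right) = - 8 i \sqrt{222}$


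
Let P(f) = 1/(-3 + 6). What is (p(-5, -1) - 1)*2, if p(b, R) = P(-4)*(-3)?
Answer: -4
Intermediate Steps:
P(f) = ⅓ (P(f) = 1/3 = ⅓)
p(b, R) = -1 (p(b, R) = (⅓)*(-3) = -1)
(p(-5, -1) - 1)*2 = (-1 - 1)*2 = -2*2 = -4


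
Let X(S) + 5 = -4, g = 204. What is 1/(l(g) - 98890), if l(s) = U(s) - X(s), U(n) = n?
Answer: -1/98677 ≈ -1.0134e-5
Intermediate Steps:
X(S) = -9 (X(S) = -5 - 4 = -9)
l(s) = 9 + s (l(s) = s - 1*(-9) = s + 9 = 9 + s)
1/(l(g) - 98890) = 1/((9 + 204) - 98890) = 1/(213 - 98890) = 1/(-98677) = -1/98677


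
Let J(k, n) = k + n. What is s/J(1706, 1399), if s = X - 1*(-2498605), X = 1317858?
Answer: 3816463/3105 ≈ 1229.1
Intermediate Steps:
s = 3816463 (s = 1317858 - 1*(-2498605) = 1317858 + 2498605 = 3816463)
s/J(1706, 1399) = 3816463/(1706 + 1399) = 3816463/3105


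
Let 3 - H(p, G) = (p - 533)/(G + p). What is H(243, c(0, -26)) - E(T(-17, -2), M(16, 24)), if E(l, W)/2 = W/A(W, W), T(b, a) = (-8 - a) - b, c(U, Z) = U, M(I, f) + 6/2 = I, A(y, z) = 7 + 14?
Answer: 5027/1701 ≈ 2.9553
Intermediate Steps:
A(y, z) = 21
M(I, f) = -3 + I
T(b, a) = -8 - a - b
H(p, G) = 3 - (-533 + p)/(G + p) (H(p, G) = 3 - (p - 533)/(G + p) = 3 - (-533 + p)/(G + p))
E(l, W) = 2*W/21 (E(l, W) = 2*(W/21) = 2*W/21)
H(243, c(0, -26)) - E(T(-17, -2), M(16, 24)) = (533 + 2*243 + 3*0)/(0 + 243) - 2*(-3 + 16)/21 = (533 + 486 + 0)/243 - 2*13/21 = (1/243)*1019 - 1*26/21 = 1019/243 - 26/21 = 5027/1701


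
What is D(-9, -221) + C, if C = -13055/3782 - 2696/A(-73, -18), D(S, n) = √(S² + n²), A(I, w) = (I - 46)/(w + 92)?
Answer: 752970583/450058 + √48922 ≈ 1894.2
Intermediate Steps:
A(I, w) = (-46 + I)/(92 + w)
C = 752970583/450058 (C = -13055/3782 - 2696*(92 - 18)/(-46 - 73) = -13055*1/3782 - 2696/(-119/74) = -13055/3782 - 2696/((1/74)*(-119)) = -13055/3782 - 2696/(-119/74) = -13055/3782 - 2696*(-74/119) = -13055/3782 + 199504/119 = 752970583/450058 ≈ 1673.1)
D(-9, -221) + C = √((-9)² + (-221)²) + 752970583/450058 = √(81 + 48841) + 752970583/450058 = √48922 + 752970583/450058 = 752970583/450058 + √48922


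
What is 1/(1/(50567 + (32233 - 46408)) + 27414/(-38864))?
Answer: -44198084/31175357 ≈ -1.4177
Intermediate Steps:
1/(1/(50567 + (32233 - 46408)) + 27414/(-38864)) = 1/(1/(50567 - 14175) + 27414*(-1/38864)) = 1/(1/36392 - 13707/19432) = 1/(-31175357/44198084) = -44198084/31175357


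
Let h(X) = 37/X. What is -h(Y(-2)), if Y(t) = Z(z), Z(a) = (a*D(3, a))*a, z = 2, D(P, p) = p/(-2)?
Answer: 37/4 ≈ 9.2500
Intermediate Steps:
D(P, p) = -p/2 (D(P, p) = p*(-½) = -p/2)
Z(a) = -a³/2 (Z(a) = (a*(-a/2))*a = (-a²/2)*a = -a³/2)
Y(t) = -4 (Y(t) = -½*2³ = -½*8 = -4)
-h(Y(-2)) = -37/(-4) = -37*(-1)/4 = -1*(-37/4) = 37/4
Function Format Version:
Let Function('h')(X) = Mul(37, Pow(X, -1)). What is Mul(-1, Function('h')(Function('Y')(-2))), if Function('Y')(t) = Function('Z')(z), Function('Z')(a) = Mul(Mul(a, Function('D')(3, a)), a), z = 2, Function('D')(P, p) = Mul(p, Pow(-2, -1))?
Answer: Rational(37, 4) ≈ 9.2500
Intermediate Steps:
Function('D')(P, p) = Mul(Rational(-1, 2), p) (Function('D')(P, p) = Mul(p, Rational(-1, 2)) = Mul(Rational(-1, 2), p))
Function('Z')(a) = Mul(Rational(-1, 2), Pow(a, 3)) (Function('Z')(a) = Mul(Mul(a, Mul(Rational(-1, 2), a)), a) = Mul(Mul(Rational(-1, 2), Pow(a, 2)), a) = Mul(Rational(-1, 2), Pow(a, 3)))
Function('Y')(t) = -4 (Function('Y')(t) = Mul(Rational(-1, 2), Pow(2, 3)) = Mul(Rational(-1, 2), 8) = -4)
Mul(-1, Function('h')(Function('Y')(-2))) = Mul(-1, Mul(37, Pow(-4, -1))) = Mul(-1, Mul(37, Rational(-1, 4))) = Mul(-1, Rational(-37, 4)) = Rational(37, 4)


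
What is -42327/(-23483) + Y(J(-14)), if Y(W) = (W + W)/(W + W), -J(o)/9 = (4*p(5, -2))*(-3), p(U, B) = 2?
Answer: 65810/23483 ≈ 2.8025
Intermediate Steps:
J(o) = 216 (J(o) = -9*4*2*(-3) = -72*(-3) = -9*(-24) = 216)
Y(W) = 1 (Y(W) = (2*W)/((2*W)) = (2*W)*(1/(2*W)) = 1)
-42327/(-23483) + Y(J(-14)) = -42327/(-23483) + 1 = -42327*(-1/23483) + 1 = 42327/23483 + 1 = 65810/23483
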